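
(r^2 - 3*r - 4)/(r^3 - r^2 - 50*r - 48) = (r - 4)/(r^2 - 2*r - 48)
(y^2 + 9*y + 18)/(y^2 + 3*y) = (y + 6)/y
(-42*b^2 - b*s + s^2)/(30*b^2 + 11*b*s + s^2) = (-7*b + s)/(5*b + s)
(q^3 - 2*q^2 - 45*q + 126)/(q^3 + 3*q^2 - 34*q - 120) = (q^2 + 4*q - 21)/(q^2 + 9*q + 20)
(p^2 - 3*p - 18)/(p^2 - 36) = (p + 3)/(p + 6)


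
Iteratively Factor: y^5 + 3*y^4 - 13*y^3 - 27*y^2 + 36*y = (y - 3)*(y^4 + 6*y^3 + 5*y^2 - 12*y) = (y - 3)*(y + 4)*(y^3 + 2*y^2 - 3*y) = (y - 3)*(y - 1)*(y + 4)*(y^2 + 3*y) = (y - 3)*(y - 1)*(y + 3)*(y + 4)*(y)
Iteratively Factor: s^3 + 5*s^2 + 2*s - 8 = (s + 4)*(s^2 + s - 2) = (s - 1)*(s + 4)*(s + 2)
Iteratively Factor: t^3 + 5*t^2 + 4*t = (t + 1)*(t^2 + 4*t) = t*(t + 1)*(t + 4)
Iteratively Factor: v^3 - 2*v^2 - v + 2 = (v - 1)*(v^2 - v - 2) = (v - 2)*(v - 1)*(v + 1)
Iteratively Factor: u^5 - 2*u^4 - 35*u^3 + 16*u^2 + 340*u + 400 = (u + 4)*(u^4 - 6*u^3 - 11*u^2 + 60*u + 100) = (u + 2)*(u + 4)*(u^3 - 8*u^2 + 5*u + 50) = (u - 5)*(u + 2)*(u + 4)*(u^2 - 3*u - 10) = (u - 5)*(u + 2)^2*(u + 4)*(u - 5)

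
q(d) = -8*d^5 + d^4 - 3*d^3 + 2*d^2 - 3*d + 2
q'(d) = -40*d^4 + 4*d^3 - 9*d^2 + 4*d - 3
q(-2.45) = 807.69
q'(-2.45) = -1566.85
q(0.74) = -1.82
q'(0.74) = -15.34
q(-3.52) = 4644.89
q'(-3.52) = -6443.93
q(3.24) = -2834.94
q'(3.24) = -4356.45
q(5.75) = -49710.25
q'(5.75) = -43242.28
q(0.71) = -1.38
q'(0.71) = -13.43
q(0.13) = 1.64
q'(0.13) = -2.63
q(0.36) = 1.01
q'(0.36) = -3.21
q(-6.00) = 64244.00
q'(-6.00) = -53055.00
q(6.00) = -61504.00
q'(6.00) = -51279.00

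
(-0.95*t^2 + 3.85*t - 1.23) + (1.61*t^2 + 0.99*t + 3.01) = 0.66*t^2 + 4.84*t + 1.78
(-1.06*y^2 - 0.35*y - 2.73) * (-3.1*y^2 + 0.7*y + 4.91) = 3.286*y^4 + 0.343*y^3 + 3.0134*y^2 - 3.6295*y - 13.4043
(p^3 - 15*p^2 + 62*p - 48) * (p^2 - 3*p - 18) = p^5 - 18*p^4 + 89*p^3 + 36*p^2 - 972*p + 864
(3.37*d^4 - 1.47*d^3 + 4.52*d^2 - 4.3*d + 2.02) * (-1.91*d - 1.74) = -6.4367*d^5 - 3.0561*d^4 - 6.0754*d^3 + 0.3482*d^2 + 3.6238*d - 3.5148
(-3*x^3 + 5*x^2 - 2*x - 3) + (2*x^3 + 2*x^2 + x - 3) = -x^3 + 7*x^2 - x - 6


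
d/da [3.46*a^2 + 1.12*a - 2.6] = 6.92*a + 1.12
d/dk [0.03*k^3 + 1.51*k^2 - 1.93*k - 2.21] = 0.09*k^2 + 3.02*k - 1.93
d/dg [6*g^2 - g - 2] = 12*g - 1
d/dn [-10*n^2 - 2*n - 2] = -20*n - 2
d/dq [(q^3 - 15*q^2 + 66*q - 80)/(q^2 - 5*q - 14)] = (q^4 - 10*q^3 - 33*q^2 + 580*q - 1324)/(q^4 - 10*q^3 - 3*q^2 + 140*q + 196)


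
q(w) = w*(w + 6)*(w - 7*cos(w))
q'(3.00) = 172.83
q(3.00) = 268.11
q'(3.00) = 172.83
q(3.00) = 268.11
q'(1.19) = 52.33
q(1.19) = -12.08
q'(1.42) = 86.71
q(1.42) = 3.88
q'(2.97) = 176.30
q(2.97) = 262.87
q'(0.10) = -41.53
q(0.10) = -4.19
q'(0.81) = 2.88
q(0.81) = -22.16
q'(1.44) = 89.75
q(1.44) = 5.65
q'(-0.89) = -2.16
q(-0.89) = 24.09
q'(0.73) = -5.62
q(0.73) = -22.04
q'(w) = w*(w + 6)*(7*sin(w) + 1) + w*(w - 7*cos(w)) + (w + 6)*(w - 7*cos(w))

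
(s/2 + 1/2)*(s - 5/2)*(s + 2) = s^3/2 + s^2/4 - 11*s/4 - 5/2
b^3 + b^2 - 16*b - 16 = (b - 4)*(b + 1)*(b + 4)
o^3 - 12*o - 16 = (o - 4)*(o + 2)^2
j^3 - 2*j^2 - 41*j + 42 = (j - 7)*(j - 1)*(j + 6)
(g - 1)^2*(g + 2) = g^3 - 3*g + 2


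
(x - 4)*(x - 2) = x^2 - 6*x + 8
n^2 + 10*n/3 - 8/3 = (n - 2/3)*(n + 4)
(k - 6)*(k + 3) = k^2 - 3*k - 18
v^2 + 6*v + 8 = (v + 2)*(v + 4)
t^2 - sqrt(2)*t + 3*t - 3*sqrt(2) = (t + 3)*(t - sqrt(2))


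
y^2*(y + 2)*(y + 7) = y^4 + 9*y^3 + 14*y^2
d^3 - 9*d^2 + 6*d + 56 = (d - 7)*(d - 4)*(d + 2)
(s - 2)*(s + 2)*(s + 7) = s^3 + 7*s^2 - 4*s - 28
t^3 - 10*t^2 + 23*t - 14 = (t - 7)*(t - 2)*(t - 1)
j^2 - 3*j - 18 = (j - 6)*(j + 3)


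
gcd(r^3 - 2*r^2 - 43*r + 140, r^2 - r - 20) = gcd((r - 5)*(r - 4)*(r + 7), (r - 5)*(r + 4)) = r - 5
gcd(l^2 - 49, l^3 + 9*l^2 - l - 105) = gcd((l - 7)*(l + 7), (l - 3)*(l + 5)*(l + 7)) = l + 7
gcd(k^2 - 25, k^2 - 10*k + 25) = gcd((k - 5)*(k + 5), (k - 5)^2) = k - 5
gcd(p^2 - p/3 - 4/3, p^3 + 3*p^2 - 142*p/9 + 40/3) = p - 4/3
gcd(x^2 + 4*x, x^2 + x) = x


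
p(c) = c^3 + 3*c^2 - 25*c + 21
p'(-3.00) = -16.00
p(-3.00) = 96.00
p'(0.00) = -25.00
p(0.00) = 21.00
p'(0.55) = -20.79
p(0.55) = 8.32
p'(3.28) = 26.96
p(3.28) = 6.56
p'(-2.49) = -21.34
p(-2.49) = 86.41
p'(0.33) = -22.69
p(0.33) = 13.11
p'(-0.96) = -28.00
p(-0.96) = 46.88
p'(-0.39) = -26.88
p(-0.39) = 31.15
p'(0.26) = -23.24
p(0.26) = 14.72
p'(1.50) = -9.25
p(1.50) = -6.38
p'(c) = 3*c^2 + 6*c - 25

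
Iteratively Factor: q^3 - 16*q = (q + 4)*(q^2 - 4*q) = q*(q + 4)*(q - 4)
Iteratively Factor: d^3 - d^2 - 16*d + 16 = (d + 4)*(d^2 - 5*d + 4) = (d - 1)*(d + 4)*(d - 4)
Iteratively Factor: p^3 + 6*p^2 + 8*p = (p + 2)*(p^2 + 4*p) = (p + 2)*(p + 4)*(p)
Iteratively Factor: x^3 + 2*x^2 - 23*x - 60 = (x + 3)*(x^2 - x - 20) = (x - 5)*(x + 3)*(x + 4)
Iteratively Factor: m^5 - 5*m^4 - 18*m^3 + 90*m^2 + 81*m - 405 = (m - 3)*(m^4 - 2*m^3 - 24*m^2 + 18*m + 135) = (m - 5)*(m - 3)*(m^3 + 3*m^2 - 9*m - 27) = (m - 5)*(m - 3)*(m + 3)*(m^2 - 9) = (m - 5)*(m - 3)^2*(m + 3)*(m + 3)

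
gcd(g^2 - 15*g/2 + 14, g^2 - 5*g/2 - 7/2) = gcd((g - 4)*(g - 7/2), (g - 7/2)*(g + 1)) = g - 7/2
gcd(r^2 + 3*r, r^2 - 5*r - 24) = r + 3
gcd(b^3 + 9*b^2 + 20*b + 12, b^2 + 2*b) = b + 2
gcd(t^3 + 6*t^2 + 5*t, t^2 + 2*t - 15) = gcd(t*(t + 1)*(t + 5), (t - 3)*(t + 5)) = t + 5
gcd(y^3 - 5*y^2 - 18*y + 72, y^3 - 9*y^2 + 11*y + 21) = y - 3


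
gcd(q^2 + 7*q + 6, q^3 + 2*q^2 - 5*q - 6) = q + 1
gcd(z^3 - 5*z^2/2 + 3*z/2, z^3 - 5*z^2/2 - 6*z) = z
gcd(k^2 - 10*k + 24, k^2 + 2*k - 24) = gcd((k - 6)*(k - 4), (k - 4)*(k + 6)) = k - 4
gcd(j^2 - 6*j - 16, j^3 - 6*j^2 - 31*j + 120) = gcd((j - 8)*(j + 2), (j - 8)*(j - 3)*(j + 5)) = j - 8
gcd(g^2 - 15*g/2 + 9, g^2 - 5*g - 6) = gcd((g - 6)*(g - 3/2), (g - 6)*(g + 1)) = g - 6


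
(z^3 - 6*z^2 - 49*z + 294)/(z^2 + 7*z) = z - 13 + 42/z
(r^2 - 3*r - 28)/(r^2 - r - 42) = (r + 4)/(r + 6)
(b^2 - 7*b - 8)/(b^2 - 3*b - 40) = (b + 1)/(b + 5)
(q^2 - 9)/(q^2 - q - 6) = (q + 3)/(q + 2)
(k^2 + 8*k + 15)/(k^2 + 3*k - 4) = (k^2 + 8*k + 15)/(k^2 + 3*k - 4)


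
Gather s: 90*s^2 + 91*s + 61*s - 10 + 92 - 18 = 90*s^2 + 152*s + 64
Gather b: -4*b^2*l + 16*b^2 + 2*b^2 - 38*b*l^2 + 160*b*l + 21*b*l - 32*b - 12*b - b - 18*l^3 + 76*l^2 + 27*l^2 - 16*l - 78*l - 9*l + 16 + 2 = b^2*(18 - 4*l) + b*(-38*l^2 + 181*l - 45) - 18*l^3 + 103*l^2 - 103*l + 18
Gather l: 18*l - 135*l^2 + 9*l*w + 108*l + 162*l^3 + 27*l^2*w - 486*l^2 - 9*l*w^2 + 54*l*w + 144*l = 162*l^3 + l^2*(27*w - 621) + l*(-9*w^2 + 63*w + 270)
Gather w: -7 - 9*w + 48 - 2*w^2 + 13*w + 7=-2*w^2 + 4*w + 48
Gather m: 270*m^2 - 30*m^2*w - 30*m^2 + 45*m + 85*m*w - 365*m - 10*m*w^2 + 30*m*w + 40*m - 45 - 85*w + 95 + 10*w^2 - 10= m^2*(240 - 30*w) + m*(-10*w^2 + 115*w - 280) + 10*w^2 - 85*w + 40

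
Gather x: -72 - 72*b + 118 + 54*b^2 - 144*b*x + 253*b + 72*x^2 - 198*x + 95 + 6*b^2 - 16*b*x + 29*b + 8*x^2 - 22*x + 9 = 60*b^2 + 210*b + 80*x^2 + x*(-160*b - 220) + 150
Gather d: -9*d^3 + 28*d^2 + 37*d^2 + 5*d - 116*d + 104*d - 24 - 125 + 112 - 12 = -9*d^3 + 65*d^2 - 7*d - 49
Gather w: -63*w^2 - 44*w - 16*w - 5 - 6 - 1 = -63*w^2 - 60*w - 12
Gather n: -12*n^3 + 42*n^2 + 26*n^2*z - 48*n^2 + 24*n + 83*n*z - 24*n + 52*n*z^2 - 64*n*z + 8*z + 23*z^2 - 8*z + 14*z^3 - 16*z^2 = -12*n^3 + n^2*(26*z - 6) + n*(52*z^2 + 19*z) + 14*z^3 + 7*z^2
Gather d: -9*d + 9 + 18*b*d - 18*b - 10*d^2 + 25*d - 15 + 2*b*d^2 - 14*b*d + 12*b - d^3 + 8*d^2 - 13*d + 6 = -6*b - d^3 + d^2*(2*b - 2) + d*(4*b + 3)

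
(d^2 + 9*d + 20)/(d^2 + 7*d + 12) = (d + 5)/(d + 3)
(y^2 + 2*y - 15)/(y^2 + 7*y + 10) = (y - 3)/(y + 2)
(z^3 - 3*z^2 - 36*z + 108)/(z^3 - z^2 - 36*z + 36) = (z - 3)/(z - 1)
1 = 1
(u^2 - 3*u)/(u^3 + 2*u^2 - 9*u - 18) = u/(u^2 + 5*u + 6)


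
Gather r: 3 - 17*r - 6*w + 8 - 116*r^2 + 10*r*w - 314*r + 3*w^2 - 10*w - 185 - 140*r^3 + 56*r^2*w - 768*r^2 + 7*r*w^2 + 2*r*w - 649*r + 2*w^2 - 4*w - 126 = -140*r^3 + r^2*(56*w - 884) + r*(7*w^2 + 12*w - 980) + 5*w^2 - 20*w - 300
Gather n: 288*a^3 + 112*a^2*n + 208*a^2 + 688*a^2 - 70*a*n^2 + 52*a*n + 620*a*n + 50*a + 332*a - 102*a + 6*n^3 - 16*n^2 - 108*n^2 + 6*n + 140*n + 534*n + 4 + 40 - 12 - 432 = 288*a^3 + 896*a^2 + 280*a + 6*n^3 + n^2*(-70*a - 124) + n*(112*a^2 + 672*a + 680) - 400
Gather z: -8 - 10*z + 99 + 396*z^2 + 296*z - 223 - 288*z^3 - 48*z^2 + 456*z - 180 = -288*z^3 + 348*z^2 + 742*z - 312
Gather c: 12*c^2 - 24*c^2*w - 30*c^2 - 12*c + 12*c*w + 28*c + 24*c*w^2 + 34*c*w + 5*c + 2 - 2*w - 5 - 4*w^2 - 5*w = c^2*(-24*w - 18) + c*(24*w^2 + 46*w + 21) - 4*w^2 - 7*w - 3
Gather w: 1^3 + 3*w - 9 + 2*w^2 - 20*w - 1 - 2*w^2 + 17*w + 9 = 0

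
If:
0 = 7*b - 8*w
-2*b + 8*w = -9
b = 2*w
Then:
No Solution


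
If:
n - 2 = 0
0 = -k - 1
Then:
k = -1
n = 2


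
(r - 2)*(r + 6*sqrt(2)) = r^2 - 2*r + 6*sqrt(2)*r - 12*sqrt(2)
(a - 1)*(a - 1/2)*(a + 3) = a^3 + 3*a^2/2 - 4*a + 3/2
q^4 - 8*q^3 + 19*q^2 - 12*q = q*(q - 4)*(q - 3)*(q - 1)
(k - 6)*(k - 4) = k^2 - 10*k + 24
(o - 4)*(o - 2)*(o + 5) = o^3 - o^2 - 22*o + 40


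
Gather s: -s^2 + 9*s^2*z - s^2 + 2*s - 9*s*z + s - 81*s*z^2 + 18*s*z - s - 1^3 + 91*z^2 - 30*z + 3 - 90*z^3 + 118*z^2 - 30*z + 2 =s^2*(9*z - 2) + s*(-81*z^2 + 9*z + 2) - 90*z^3 + 209*z^2 - 60*z + 4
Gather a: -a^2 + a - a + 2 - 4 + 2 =-a^2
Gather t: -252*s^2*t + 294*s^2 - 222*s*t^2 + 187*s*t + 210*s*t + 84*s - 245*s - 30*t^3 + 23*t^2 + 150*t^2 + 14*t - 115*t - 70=294*s^2 - 161*s - 30*t^3 + t^2*(173 - 222*s) + t*(-252*s^2 + 397*s - 101) - 70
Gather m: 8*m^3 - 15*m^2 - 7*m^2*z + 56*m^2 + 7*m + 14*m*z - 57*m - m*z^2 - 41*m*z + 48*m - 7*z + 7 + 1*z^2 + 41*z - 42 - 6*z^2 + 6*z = 8*m^3 + m^2*(41 - 7*z) + m*(-z^2 - 27*z - 2) - 5*z^2 + 40*z - 35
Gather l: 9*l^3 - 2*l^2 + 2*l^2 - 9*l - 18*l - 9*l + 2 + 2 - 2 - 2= 9*l^3 - 36*l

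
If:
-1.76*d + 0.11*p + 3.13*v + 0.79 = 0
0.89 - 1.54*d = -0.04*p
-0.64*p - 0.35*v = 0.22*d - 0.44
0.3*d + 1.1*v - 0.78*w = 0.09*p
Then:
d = 0.59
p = 0.45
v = 0.06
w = 0.26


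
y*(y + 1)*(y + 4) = y^3 + 5*y^2 + 4*y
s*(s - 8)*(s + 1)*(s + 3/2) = s^4 - 11*s^3/2 - 37*s^2/2 - 12*s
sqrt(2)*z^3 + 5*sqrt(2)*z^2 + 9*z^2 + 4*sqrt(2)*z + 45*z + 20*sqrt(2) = (z + 5)*(z + 4*sqrt(2))*(sqrt(2)*z + 1)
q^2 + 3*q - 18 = (q - 3)*(q + 6)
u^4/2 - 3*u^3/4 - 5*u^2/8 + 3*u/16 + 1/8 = (u/2 + 1/4)*(u - 2)*(u - 1/2)*(u + 1/2)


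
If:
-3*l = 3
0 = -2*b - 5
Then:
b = -5/2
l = -1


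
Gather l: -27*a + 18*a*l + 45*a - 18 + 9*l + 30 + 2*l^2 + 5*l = 18*a + 2*l^2 + l*(18*a + 14) + 12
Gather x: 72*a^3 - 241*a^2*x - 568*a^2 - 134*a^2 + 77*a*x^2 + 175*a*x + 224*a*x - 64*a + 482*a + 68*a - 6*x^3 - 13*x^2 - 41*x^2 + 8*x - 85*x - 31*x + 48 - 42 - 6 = 72*a^3 - 702*a^2 + 486*a - 6*x^3 + x^2*(77*a - 54) + x*(-241*a^2 + 399*a - 108)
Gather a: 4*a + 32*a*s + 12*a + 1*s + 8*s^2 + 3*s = a*(32*s + 16) + 8*s^2 + 4*s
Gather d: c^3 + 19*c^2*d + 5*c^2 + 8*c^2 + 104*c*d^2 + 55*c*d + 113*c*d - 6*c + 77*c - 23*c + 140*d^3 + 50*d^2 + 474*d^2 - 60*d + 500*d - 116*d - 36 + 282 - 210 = c^3 + 13*c^2 + 48*c + 140*d^3 + d^2*(104*c + 524) + d*(19*c^2 + 168*c + 324) + 36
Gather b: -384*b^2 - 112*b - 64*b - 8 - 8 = -384*b^2 - 176*b - 16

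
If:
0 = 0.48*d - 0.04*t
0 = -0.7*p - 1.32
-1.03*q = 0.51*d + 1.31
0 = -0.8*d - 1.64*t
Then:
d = 0.00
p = -1.89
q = -1.27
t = 0.00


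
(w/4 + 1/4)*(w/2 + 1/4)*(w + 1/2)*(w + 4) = w^4/8 + 3*w^3/4 + 37*w^2/32 + 21*w/32 + 1/8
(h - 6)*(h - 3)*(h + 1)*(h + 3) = h^4 - 5*h^3 - 15*h^2 + 45*h + 54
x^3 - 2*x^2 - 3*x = x*(x - 3)*(x + 1)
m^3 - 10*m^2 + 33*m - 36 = (m - 4)*(m - 3)^2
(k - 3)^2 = k^2 - 6*k + 9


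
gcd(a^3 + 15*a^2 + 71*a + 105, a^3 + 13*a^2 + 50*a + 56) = a + 7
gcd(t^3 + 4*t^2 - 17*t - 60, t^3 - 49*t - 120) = t^2 + 8*t + 15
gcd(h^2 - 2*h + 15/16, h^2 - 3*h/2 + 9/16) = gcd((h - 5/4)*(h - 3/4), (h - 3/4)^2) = h - 3/4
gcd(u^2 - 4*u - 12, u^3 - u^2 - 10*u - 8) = u + 2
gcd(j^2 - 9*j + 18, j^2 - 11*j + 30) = j - 6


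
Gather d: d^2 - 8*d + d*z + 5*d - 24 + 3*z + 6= d^2 + d*(z - 3) + 3*z - 18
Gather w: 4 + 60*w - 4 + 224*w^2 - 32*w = 224*w^2 + 28*w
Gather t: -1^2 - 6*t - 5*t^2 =-5*t^2 - 6*t - 1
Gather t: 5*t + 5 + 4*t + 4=9*t + 9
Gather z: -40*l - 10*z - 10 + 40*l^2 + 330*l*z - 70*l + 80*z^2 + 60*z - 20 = 40*l^2 - 110*l + 80*z^2 + z*(330*l + 50) - 30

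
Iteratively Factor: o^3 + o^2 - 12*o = (o + 4)*(o^2 - 3*o) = o*(o + 4)*(o - 3)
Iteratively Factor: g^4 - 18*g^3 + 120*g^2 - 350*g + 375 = (g - 5)*(g^3 - 13*g^2 + 55*g - 75) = (g - 5)*(g - 3)*(g^2 - 10*g + 25) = (g - 5)^2*(g - 3)*(g - 5)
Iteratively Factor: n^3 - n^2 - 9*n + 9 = (n - 3)*(n^2 + 2*n - 3) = (n - 3)*(n - 1)*(n + 3)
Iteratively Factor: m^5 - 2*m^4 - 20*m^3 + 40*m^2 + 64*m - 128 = (m - 2)*(m^4 - 20*m^2 + 64) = (m - 4)*(m - 2)*(m^3 + 4*m^2 - 4*m - 16) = (m - 4)*(m - 2)^2*(m^2 + 6*m + 8) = (m - 4)*(m - 2)^2*(m + 4)*(m + 2)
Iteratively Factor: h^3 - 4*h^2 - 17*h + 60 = (h + 4)*(h^2 - 8*h + 15) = (h - 5)*(h + 4)*(h - 3)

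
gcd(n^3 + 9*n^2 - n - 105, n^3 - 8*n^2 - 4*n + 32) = 1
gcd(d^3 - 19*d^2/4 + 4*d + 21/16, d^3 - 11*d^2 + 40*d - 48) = 1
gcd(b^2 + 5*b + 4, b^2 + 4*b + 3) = b + 1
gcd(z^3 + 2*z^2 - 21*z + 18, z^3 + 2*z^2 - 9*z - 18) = z - 3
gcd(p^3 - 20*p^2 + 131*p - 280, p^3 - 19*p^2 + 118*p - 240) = p^2 - 13*p + 40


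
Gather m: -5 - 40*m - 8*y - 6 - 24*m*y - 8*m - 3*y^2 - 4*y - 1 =m*(-24*y - 48) - 3*y^2 - 12*y - 12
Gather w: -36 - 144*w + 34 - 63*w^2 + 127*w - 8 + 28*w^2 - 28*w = -35*w^2 - 45*w - 10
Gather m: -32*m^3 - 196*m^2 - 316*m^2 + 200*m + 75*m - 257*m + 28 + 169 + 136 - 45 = -32*m^3 - 512*m^2 + 18*m + 288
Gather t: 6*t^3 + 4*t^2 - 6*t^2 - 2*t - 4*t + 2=6*t^3 - 2*t^2 - 6*t + 2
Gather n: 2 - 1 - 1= 0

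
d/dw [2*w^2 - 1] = 4*w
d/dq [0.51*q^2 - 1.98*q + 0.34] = 1.02*q - 1.98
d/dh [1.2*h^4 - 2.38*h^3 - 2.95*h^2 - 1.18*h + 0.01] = 4.8*h^3 - 7.14*h^2 - 5.9*h - 1.18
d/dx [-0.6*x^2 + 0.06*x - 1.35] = 0.06 - 1.2*x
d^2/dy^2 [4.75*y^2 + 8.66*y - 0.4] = 9.50000000000000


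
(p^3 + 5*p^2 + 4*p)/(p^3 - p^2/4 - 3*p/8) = 8*(p^2 + 5*p + 4)/(8*p^2 - 2*p - 3)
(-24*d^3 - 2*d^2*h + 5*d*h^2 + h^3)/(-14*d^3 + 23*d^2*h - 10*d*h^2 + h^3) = (12*d^2 + 7*d*h + h^2)/(7*d^2 - 8*d*h + h^2)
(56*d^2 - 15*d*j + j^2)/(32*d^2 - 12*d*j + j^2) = (7*d - j)/(4*d - j)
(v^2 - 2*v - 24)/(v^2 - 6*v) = (v + 4)/v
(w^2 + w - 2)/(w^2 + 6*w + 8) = (w - 1)/(w + 4)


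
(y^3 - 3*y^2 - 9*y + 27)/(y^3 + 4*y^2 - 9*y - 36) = (y - 3)/(y + 4)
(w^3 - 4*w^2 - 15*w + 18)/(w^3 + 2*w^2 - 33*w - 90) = (w - 1)/(w + 5)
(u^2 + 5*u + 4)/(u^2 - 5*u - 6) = (u + 4)/(u - 6)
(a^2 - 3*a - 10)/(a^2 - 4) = (a - 5)/(a - 2)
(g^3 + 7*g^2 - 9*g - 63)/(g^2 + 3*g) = g + 4 - 21/g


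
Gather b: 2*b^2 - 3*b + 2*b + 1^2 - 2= 2*b^2 - b - 1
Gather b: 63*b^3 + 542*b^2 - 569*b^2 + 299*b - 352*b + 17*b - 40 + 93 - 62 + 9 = 63*b^3 - 27*b^2 - 36*b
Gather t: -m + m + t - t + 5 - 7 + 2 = 0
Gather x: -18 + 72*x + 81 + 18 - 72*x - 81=0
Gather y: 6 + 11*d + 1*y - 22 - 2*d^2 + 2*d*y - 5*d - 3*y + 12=-2*d^2 + 6*d + y*(2*d - 2) - 4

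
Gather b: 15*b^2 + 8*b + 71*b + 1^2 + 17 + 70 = 15*b^2 + 79*b + 88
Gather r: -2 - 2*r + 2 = -2*r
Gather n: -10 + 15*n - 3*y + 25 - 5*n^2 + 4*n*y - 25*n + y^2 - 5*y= -5*n^2 + n*(4*y - 10) + y^2 - 8*y + 15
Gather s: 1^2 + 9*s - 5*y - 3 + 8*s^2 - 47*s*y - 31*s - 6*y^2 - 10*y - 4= 8*s^2 + s*(-47*y - 22) - 6*y^2 - 15*y - 6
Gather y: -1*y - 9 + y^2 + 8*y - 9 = y^2 + 7*y - 18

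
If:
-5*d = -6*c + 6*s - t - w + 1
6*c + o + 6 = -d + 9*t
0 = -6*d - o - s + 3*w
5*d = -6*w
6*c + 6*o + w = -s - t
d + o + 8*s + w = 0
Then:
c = 2729/28230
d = 21/941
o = -407/1882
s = 25/941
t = 6677/9410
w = -35/1882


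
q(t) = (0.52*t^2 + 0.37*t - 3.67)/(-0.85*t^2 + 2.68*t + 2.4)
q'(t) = (1.04*t + 0.37)/(-0.85*t^2 + 2.68*t + 2.4) + (1.7*t - 2.68)*(0.52*t^2 + 0.37*t - 3.67)/(-0.85*t^2 + 2.68*t + 2.4)^2 = (1.7081*t^2 - 3.743*t + 10.7236)/(0.7225*t^4 - 4.556*t^3 + 3.1024*t^2 + 12.864*t + 5.76)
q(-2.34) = 0.20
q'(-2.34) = 0.40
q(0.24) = -1.19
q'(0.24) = 1.11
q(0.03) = -1.48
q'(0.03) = 1.73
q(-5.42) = -0.26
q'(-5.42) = 0.06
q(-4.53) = -0.20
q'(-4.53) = 0.08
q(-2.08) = 0.32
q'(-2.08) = 0.55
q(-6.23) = -0.30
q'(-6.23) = 0.04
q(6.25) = -1.35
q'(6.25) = 0.27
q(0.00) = -1.53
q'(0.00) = 1.86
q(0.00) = -1.53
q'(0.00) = 1.86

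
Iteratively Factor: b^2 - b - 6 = (b + 2)*(b - 3)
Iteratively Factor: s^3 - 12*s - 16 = (s + 2)*(s^2 - 2*s - 8) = (s - 4)*(s + 2)*(s + 2)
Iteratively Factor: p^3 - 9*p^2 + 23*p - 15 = (p - 5)*(p^2 - 4*p + 3) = (p - 5)*(p - 3)*(p - 1)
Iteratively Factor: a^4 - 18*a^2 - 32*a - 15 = (a + 1)*(a^3 - a^2 - 17*a - 15) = (a - 5)*(a + 1)*(a^2 + 4*a + 3) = (a - 5)*(a + 1)*(a + 3)*(a + 1)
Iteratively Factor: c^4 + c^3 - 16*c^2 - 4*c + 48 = (c - 2)*(c^3 + 3*c^2 - 10*c - 24) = (c - 2)*(c + 4)*(c^2 - c - 6) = (c - 2)*(c + 2)*(c + 4)*(c - 3)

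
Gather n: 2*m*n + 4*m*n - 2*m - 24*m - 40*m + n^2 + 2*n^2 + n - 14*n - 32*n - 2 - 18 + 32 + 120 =-66*m + 3*n^2 + n*(6*m - 45) + 132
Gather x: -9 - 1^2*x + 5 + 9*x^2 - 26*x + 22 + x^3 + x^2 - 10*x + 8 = x^3 + 10*x^2 - 37*x + 26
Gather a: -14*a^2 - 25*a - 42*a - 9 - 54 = -14*a^2 - 67*a - 63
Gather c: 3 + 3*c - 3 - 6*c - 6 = -3*c - 6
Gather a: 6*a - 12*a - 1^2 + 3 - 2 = -6*a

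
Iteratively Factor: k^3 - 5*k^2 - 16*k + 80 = (k + 4)*(k^2 - 9*k + 20) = (k - 4)*(k + 4)*(k - 5)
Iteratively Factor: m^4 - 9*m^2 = (m)*(m^3 - 9*m) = m*(m - 3)*(m^2 + 3*m) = m*(m - 3)*(m + 3)*(m)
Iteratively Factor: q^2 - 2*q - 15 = (q - 5)*(q + 3)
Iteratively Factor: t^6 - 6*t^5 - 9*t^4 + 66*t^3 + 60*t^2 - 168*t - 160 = (t + 2)*(t^5 - 8*t^4 + 7*t^3 + 52*t^2 - 44*t - 80) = (t - 2)*(t + 2)*(t^4 - 6*t^3 - 5*t^2 + 42*t + 40) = (t - 5)*(t - 2)*(t + 2)*(t^3 - t^2 - 10*t - 8) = (t - 5)*(t - 2)*(t + 2)^2*(t^2 - 3*t - 4) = (t - 5)*(t - 2)*(t + 1)*(t + 2)^2*(t - 4)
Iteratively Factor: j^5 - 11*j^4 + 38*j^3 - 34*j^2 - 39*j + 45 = (j - 1)*(j^4 - 10*j^3 + 28*j^2 - 6*j - 45) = (j - 3)*(j - 1)*(j^3 - 7*j^2 + 7*j + 15) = (j - 3)*(j - 1)*(j + 1)*(j^2 - 8*j + 15) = (j - 5)*(j - 3)*(j - 1)*(j + 1)*(j - 3)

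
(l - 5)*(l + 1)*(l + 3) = l^3 - l^2 - 17*l - 15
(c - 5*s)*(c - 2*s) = c^2 - 7*c*s + 10*s^2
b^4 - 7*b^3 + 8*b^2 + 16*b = b*(b - 4)^2*(b + 1)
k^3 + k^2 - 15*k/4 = k*(k - 3/2)*(k + 5/2)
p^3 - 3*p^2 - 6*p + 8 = (p - 4)*(p - 1)*(p + 2)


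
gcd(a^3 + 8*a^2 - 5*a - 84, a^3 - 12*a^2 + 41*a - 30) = 1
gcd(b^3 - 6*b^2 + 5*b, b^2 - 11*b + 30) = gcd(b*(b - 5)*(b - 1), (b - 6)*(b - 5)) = b - 5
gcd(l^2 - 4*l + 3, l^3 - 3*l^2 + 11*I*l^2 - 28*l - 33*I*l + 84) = l - 3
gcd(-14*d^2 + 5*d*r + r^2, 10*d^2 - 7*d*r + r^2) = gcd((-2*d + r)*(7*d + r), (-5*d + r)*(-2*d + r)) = -2*d + r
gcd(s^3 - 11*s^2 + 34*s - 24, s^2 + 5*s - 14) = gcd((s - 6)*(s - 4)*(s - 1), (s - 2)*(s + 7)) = 1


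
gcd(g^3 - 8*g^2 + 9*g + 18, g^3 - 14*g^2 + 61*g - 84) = g - 3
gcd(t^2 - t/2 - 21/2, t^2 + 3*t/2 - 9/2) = t + 3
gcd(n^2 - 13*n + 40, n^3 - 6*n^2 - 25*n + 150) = n - 5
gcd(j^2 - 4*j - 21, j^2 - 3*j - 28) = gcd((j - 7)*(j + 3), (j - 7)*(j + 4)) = j - 7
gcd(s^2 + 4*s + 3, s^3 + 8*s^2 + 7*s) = s + 1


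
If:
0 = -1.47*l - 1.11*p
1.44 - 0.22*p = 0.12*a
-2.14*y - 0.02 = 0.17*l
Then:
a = 11.7143614202438 - 30.5633280339163*y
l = -12.5882352941176*y - 0.117647058823529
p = 16.670906200318*y + 0.155802861685215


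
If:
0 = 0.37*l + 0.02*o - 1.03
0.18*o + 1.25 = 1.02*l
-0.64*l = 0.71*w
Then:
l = 2.42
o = 6.76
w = -2.18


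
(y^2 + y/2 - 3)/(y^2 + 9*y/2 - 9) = (y + 2)/(y + 6)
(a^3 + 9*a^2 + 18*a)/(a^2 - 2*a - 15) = a*(a + 6)/(a - 5)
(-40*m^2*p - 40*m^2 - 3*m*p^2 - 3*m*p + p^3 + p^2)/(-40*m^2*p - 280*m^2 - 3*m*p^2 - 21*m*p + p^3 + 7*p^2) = (p + 1)/(p + 7)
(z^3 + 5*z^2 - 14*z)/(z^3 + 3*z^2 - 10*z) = (z + 7)/(z + 5)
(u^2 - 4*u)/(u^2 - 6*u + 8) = u/(u - 2)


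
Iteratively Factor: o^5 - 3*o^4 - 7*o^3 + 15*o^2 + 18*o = (o + 1)*(o^4 - 4*o^3 - 3*o^2 + 18*o) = (o + 1)*(o + 2)*(o^3 - 6*o^2 + 9*o) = (o - 3)*(o + 1)*(o + 2)*(o^2 - 3*o) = o*(o - 3)*(o + 1)*(o + 2)*(o - 3)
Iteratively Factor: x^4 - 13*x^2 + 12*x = (x + 4)*(x^3 - 4*x^2 + 3*x) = (x - 3)*(x + 4)*(x^2 - x) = (x - 3)*(x - 1)*(x + 4)*(x)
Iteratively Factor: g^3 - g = (g - 1)*(g^2 + g) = g*(g - 1)*(g + 1)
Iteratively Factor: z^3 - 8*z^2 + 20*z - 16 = (z - 4)*(z^2 - 4*z + 4) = (z - 4)*(z - 2)*(z - 2)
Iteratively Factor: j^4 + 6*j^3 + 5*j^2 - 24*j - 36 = (j + 3)*(j^3 + 3*j^2 - 4*j - 12) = (j - 2)*(j + 3)*(j^2 + 5*j + 6) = (j - 2)*(j + 3)^2*(j + 2)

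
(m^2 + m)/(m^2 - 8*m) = (m + 1)/(m - 8)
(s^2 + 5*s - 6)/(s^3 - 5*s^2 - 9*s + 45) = (s^2 + 5*s - 6)/(s^3 - 5*s^2 - 9*s + 45)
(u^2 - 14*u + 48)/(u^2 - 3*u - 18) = (u - 8)/(u + 3)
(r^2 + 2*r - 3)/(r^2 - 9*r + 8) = (r + 3)/(r - 8)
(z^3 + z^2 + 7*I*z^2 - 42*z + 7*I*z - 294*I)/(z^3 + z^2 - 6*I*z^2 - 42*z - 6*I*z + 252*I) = (z + 7*I)/(z - 6*I)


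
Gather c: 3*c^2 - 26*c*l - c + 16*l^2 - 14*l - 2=3*c^2 + c*(-26*l - 1) + 16*l^2 - 14*l - 2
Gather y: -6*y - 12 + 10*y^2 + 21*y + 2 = 10*y^2 + 15*y - 10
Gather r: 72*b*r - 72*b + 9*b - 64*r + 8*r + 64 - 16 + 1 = -63*b + r*(72*b - 56) + 49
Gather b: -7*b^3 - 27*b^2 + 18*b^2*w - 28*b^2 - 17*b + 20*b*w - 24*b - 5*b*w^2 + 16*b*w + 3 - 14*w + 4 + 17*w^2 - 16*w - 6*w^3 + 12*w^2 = -7*b^3 + b^2*(18*w - 55) + b*(-5*w^2 + 36*w - 41) - 6*w^3 + 29*w^2 - 30*w + 7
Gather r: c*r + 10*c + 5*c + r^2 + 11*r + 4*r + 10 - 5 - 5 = 15*c + r^2 + r*(c + 15)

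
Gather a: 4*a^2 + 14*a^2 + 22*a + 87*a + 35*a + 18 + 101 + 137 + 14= 18*a^2 + 144*a + 270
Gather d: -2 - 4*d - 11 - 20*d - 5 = -24*d - 18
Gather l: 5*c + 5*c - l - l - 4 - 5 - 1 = 10*c - 2*l - 10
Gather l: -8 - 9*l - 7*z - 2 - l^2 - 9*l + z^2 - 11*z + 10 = -l^2 - 18*l + z^2 - 18*z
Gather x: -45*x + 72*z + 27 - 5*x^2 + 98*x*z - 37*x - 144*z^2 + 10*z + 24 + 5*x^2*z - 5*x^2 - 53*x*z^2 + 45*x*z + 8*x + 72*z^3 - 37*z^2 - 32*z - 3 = x^2*(5*z - 10) + x*(-53*z^2 + 143*z - 74) + 72*z^3 - 181*z^2 + 50*z + 48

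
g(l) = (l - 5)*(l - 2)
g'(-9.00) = -25.00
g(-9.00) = 154.00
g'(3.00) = -1.00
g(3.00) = -2.00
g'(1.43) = -4.14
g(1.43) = 2.03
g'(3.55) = 0.10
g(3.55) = -2.25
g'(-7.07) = -21.14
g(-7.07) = 109.47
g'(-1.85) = -10.70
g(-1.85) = 26.37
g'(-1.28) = -9.56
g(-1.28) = 20.60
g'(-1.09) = -9.18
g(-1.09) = 18.82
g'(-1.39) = -9.78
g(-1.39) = 21.66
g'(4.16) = 1.32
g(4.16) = -1.81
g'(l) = 2*l - 7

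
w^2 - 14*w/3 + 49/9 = (w - 7/3)^2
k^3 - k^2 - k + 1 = (k - 1)^2*(k + 1)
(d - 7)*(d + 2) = d^2 - 5*d - 14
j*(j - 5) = j^2 - 5*j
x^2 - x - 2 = (x - 2)*(x + 1)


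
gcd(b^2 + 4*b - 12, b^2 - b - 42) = b + 6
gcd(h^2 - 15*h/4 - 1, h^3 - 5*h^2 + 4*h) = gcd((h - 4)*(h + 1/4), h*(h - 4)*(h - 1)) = h - 4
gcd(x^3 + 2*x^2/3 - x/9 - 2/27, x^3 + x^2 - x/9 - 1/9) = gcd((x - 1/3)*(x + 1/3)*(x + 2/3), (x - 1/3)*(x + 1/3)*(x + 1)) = x^2 - 1/9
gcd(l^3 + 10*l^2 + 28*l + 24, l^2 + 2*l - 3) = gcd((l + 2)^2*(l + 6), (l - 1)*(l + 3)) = 1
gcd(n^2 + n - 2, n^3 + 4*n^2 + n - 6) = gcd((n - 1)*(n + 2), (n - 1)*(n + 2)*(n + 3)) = n^2 + n - 2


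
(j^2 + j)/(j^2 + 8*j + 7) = j/(j + 7)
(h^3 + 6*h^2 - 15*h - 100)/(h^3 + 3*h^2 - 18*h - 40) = (h + 5)/(h + 2)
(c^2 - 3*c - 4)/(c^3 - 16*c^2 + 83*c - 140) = (c + 1)/(c^2 - 12*c + 35)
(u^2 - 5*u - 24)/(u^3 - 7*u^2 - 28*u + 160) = (u + 3)/(u^2 + u - 20)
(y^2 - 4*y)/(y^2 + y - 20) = y/(y + 5)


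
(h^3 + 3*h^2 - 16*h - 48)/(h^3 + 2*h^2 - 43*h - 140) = (h^2 - h - 12)/(h^2 - 2*h - 35)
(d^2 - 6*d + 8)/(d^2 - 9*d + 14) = (d - 4)/(d - 7)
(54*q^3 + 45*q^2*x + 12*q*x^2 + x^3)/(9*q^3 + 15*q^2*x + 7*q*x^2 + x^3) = (6*q + x)/(q + x)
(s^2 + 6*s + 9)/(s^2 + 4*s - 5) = (s^2 + 6*s + 9)/(s^2 + 4*s - 5)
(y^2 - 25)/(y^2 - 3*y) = (y^2 - 25)/(y*(y - 3))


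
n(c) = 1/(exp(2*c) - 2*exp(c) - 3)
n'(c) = (-2*exp(2*c) + 2*exp(c))/(exp(2*c) - 2*exp(c) - 3)^2 = 2*(1 - exp(c))*exp(c)/(-exp(2*c) + 2*exp(c) + 3)^2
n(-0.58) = -0.26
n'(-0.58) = 0.03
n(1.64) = 0.08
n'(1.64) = -0.24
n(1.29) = 0.34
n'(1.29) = -2.23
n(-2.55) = -0.32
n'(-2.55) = 0.01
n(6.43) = 0.00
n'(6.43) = -0.00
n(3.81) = 0.00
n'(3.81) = -0.00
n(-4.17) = -0.33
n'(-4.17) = 0.00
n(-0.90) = -0.27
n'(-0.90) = 0.04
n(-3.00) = -0.32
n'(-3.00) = 0.01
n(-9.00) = -0.33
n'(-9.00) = 0.00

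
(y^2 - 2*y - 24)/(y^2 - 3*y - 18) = (y + 4)/(y + 3)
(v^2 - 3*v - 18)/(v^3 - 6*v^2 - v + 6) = (v + 3)/(v^2 - 1)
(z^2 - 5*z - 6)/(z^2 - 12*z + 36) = (z + 1)/(z - 6)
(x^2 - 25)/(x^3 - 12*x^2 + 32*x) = (x^2 - 25)/(x*(x^2 - 12*x + 32))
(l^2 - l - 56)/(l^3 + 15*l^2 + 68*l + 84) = (l - 8)/(l^2 + 8*l + 12)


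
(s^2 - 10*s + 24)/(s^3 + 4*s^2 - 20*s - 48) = (s - 6)/(s^2 + 8*s + 12)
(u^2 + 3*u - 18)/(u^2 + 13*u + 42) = (u - 3)/(u + 7)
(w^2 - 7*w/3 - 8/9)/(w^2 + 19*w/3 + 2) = (w - 8/3)/(w + 6)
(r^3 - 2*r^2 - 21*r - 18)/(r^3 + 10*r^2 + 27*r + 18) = (r - 6)/(r + 6)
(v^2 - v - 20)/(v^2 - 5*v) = (v + 4)/v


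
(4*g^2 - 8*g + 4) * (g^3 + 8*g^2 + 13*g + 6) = 4*g^5 + 24*g^4 - 8*g^3 - 48*g^2 + 4*g + 24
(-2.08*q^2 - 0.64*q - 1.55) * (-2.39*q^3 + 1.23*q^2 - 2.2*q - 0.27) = 4.9712*q^5 - 1.0288*q^4 + 7.4933*q^3 + 0.0631000000000002*q^2 + 3.5828*q + 0.4185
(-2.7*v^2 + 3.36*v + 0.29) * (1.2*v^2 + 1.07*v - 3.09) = -3.24*v^4 + 1.143*v^3 + 12.2862*v^2 - 10.0721*v - 0.8961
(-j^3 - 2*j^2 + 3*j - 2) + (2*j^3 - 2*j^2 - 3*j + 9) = j^3 - 4*j^2 + 7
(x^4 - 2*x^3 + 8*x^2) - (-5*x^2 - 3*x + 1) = x^4 - 2*x^3 + 13*x^2 + 3*x - 1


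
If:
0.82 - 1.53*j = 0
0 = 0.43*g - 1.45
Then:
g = 3.37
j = 0.54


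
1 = 1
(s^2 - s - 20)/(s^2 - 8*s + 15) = (s + 4)/(s - 3)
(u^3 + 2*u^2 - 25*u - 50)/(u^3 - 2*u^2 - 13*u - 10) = (u + 5)/(u + 1)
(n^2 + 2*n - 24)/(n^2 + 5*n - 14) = (n^2 + 2*n - 24)/(n^2 + 5*n - 14)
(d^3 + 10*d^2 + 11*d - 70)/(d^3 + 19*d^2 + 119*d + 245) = (d - 2)/(d + 7)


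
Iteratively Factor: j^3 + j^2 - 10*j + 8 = (j - 1)*(j^2 + 2*j - 8) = (j - 2)*(j - 1)*(j + 4)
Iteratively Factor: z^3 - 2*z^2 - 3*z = (z)*(z^2 - 2*z - 3) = z*(z - 3)*(z + 1)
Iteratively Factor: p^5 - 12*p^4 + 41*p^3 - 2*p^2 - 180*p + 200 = (p - 5)*(p^4 - 7*p^3 + 6*p^2 + 28*p - 40) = (p - 5)*(p - 2)*(p^3 - 5*p^2 - 4*p + 20) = (p - 5)*(p - 2)^2*(p^2 - 3*p - 10) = (p - 5)^2*(p - 2)^2*(p + 2)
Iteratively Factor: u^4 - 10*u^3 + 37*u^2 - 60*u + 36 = (u - 3)*(u^3 - 7*u^2 + 16*u - 12) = (u - 3)*(u - 2)*(u^2 - 5*u + 6) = (u - 3)^2*(u - 2)*(u - 2)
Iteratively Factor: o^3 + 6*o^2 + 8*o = (o + 2)*(o^2 + 4*o) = (o + 2)*(o + 4)*(o)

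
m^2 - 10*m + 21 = (m - 7)*(m - 3)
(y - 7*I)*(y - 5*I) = y^2 - 12*I*y - 35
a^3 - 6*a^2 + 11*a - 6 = (a - 3)*(a - 2)*(a - 1)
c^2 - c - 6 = (c - 3)*(c + 2)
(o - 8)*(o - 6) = o^2 - 14*o + 48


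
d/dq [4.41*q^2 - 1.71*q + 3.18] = 8.82*q - 1.71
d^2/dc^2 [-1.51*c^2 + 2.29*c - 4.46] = -3.02000000000000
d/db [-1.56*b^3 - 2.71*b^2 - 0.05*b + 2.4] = -4.68*b^2 - 5.42*b - 0.05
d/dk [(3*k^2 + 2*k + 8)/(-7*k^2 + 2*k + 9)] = 2*(10*k^2 + 83*k + 1)/(49*k^4 - 28*k^3 - 122*k^2 + 36*k + 81)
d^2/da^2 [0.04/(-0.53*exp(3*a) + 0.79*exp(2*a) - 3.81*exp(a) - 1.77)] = ((0.1908*exp(2*a) - 0.1264*exp(a) + 0.1524)*(0.53*exp(3*a) - 0.79*exp(2*a) + 3.81*exp(a) + 1.77) - 0.04*(1.59*exp(2*a) - 1.58*exp(a) + 3.81)*(3.18*exp(2*a) - 3.16*exp(a) + 7.62)*exp(a))*exp(a)/(0.53*exp(3*a) - 0.79*exp(2*a) + 3.81*exp(a) + 1.77)^3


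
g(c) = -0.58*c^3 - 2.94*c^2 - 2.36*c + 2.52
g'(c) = -1.74*c^2 - 5.88*c - 2.36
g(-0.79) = 2.84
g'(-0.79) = 1.20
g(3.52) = -67.51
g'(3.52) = -44.62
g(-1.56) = 1.25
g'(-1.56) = 2.58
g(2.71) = -37.01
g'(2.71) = -31.07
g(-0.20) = 2.88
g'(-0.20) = -1.25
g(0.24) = 1.78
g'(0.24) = -3.87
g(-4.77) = 9.83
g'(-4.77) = -13.90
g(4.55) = -123.72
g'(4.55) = -65.14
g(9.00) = -679.68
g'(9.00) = -196.22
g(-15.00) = 1333.92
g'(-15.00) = -305.66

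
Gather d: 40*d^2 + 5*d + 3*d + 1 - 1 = 40*d^2 + 8*d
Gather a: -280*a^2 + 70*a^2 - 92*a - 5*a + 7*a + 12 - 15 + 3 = -210*a^2 - 90*a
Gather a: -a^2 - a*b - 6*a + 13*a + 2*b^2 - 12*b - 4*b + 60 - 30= -a^2 + a*(7 - b) + 2*b^2 - 16*b + 30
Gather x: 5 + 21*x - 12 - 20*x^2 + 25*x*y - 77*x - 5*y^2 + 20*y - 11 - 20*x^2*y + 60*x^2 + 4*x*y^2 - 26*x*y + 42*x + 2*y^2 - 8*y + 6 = x^2*(40 - 20*y) + x*(4*y^2 - y - 14) - 3*y^2 + 12*y - 12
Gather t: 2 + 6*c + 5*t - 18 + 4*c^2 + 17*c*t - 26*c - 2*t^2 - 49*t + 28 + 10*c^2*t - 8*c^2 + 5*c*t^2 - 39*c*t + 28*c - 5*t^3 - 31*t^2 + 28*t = -4*c^2 + 8*c - 5*t^3 + t^2*(5*c - 33) + t*(10*c^2 - 22*c - 16) + 12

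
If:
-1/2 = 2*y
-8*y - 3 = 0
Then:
No Solution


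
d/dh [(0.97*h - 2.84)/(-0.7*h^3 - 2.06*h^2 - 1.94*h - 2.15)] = (1.358*h^3 - 3.9658*h^2 - 11.7008*h - 7.5951)/(0.49*h^6 + 2.884*h^5 + 6.9596*h^4 + 11.0028*h^3 + 12.6216*h^2 + 8.342*h + 4.6225)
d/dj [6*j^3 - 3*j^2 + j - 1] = 18*j^2 - 6*j + 1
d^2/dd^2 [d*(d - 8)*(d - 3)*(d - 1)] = 12*d^2 - 72*d + 70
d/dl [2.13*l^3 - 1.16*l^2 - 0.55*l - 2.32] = 6.39*l^2 - 2.32*l - 0.55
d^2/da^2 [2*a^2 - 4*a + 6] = 4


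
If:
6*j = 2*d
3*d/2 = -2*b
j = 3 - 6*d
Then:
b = -27/76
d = 9/19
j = 3/19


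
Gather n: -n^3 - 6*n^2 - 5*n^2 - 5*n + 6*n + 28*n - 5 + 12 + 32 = -n^3 - 11*n^2 + 29*n + 39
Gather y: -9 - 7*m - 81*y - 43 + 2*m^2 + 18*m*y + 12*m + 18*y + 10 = 2*m^2 + 5*m + y*(18*m - 63) - 42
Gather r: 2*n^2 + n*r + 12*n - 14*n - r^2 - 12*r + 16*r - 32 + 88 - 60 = 2*n^2 - 2*n - r^2 + r*(n + 4) - 4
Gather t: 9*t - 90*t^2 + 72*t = -90*t^2 + 81*t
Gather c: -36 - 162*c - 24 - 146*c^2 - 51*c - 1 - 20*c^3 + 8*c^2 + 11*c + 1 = -20*c^3 - 138*c^2 - 202*c - 60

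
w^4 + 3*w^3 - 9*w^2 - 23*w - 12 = (w - 3)*(w + 1)^2*(w + 4)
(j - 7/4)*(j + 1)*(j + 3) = j^3 + 9*j^2/4 - 4*j - 21/4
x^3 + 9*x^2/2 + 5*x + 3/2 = (x + 1/2)*(x + 1)*(x + 3)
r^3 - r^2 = r^2*(r - 1)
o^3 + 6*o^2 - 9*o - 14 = (o - 2)*(o + 1)*(o + 7)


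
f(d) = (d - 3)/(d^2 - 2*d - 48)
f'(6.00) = -0.09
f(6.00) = -0.12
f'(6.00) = -0.09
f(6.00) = -0.12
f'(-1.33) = -0.03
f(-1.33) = 0.10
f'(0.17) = -0.02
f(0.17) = 0.06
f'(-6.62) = -1.67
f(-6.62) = -1.06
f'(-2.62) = -0.06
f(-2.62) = 0.16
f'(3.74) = -0.03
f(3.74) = -0.02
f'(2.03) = -0.02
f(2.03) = 0.02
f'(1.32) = -0.02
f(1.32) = 0.03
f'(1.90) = -0.02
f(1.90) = 0.02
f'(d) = (2 - 2*d)*(d - 3)/(d^2 - 2*d - 48)^2 + 1/(d^2 - 2*d - 48) = (d^2 - 2*d - 2*(d - 3)*(d - 1) - 48)/(-d^2 + 2*d + 48)^2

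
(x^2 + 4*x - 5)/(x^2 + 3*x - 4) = (x + 5)/(x + 4)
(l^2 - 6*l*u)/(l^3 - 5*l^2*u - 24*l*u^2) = (-l + 6*u)/(-l^2 + 5*l*u + 24*u^2)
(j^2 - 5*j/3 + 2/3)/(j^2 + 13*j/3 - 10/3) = (j - 1)/(j + 5)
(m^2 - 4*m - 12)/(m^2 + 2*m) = (m - 6)/m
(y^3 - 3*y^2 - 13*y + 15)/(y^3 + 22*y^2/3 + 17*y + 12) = 3*(y^2 - 6*y + 5)/(3*y^2 + 13*y + 12)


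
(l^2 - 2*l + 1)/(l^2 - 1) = (l - 1)/(l + 1)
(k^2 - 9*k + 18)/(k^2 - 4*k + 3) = (k - 6)/(k - 1)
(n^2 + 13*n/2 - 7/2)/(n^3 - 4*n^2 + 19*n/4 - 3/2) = 2*(n + 7)/(2*n^2 - 7*n + 6)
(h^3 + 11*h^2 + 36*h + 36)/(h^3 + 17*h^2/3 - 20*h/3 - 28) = 3*(h + 3)/(3*h - 7)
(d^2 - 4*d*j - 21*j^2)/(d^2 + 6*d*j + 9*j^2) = (d - 7*j)/(d + 3*j)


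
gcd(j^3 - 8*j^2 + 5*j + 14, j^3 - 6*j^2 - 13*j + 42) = j^2 - 9*j + 14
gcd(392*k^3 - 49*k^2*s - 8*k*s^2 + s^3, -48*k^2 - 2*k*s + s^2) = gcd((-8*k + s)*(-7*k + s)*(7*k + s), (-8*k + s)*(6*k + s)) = -8*k + s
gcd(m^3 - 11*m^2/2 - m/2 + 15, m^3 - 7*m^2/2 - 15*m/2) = m^2 - 7*m/2 - 15/2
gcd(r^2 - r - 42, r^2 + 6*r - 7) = 1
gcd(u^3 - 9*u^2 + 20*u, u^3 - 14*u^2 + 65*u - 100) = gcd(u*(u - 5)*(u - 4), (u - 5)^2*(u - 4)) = u^2 - 9*u + 20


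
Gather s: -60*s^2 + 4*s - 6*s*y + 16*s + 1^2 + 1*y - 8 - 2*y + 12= -60*s^2 + s*(20 - 6*y) - y + 5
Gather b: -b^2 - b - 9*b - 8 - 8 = -b^2 - 10*b - 16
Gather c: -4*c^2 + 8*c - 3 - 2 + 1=-4*c^2 + 8*c - 4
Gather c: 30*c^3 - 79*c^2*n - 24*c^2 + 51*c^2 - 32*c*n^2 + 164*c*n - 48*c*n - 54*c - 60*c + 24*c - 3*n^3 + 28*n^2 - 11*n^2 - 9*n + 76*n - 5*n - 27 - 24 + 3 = 30*c^3 + c^2*(27 - 79*n) + c*(-32*n^2 + 116*n - 90) - 3*n^3 + 17*n^2 + 62*n - 48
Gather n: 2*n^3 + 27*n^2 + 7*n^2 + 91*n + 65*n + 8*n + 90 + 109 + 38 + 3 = 2*n^3 + 34*n^2 + 164*n + 240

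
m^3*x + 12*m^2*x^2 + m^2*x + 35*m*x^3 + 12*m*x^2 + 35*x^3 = (m + 5*x)*(m + 7*x)*(m*x + x)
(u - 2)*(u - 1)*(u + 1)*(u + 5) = u^4 + 3*u^3 - 11*u^2 - 3*u + 10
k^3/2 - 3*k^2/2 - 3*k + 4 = (k/2 + 1)*(k - 4)*(k - 1)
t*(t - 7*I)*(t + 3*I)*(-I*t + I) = -I*t^4 - 4*t^3 + I*t^3 + 4*t^2 - 21*I*t^2 + 21*I*t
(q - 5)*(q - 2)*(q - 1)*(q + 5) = q^4 - 3*q^3 - 23*q^2 + 75*q - 50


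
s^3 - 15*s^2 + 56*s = s*(s - 8)*(s - 7)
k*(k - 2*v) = k^2 - 2*k*v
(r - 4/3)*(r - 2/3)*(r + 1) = r^3 - r^2 - 10*r/9 + 8/9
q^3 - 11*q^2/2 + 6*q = q*(q - 4)*(q - 3/2)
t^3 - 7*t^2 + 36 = (t - 6)*(t - 3)*(t + 2)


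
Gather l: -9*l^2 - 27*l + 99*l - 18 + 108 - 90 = -9*l^2 + 72*l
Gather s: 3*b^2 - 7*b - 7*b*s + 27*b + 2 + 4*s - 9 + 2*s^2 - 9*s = 3*b^2 + 20*b + 2*s^2 + s*(-7*b - 5) - 7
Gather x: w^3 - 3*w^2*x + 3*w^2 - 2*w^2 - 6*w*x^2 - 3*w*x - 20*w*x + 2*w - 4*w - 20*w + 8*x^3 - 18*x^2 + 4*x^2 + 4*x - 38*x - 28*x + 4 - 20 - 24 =w^3 + w^2 - 22*w + 8*x^3 + x^2*(-6*w - 14) + x*(-3*w^2 - 23*w - 62) - 40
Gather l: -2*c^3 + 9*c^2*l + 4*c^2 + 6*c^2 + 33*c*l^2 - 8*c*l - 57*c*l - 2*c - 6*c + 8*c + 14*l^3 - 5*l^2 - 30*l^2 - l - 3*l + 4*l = -2*c^3 + 10*c^2 + 14*l^3 + l^2*(33*c - 35) + l*(9*c^2 - 65*c)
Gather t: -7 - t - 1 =-t - 8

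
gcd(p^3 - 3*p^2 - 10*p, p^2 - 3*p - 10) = p^2 - 3*p - 10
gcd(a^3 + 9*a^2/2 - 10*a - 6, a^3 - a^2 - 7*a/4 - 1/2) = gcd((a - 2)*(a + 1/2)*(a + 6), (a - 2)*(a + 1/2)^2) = a^2 - 3*a/2 - 1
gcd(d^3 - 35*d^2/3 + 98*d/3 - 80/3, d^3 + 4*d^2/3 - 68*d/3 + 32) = d - 2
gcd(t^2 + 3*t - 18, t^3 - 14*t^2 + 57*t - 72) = t - 3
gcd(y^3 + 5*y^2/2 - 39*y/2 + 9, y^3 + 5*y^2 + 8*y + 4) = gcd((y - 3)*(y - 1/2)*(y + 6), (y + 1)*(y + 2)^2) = 1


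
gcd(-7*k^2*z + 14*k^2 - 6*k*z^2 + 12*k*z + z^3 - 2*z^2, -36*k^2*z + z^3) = 1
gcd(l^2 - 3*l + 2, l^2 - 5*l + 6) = l - 2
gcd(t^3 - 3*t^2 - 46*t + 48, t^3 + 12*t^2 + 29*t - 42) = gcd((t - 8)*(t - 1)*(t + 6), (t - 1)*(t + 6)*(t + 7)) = t^2 + 5*t - 6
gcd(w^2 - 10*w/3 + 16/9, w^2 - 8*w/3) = w - 8/3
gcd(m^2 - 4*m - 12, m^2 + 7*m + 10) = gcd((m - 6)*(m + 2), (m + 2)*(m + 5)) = m + 2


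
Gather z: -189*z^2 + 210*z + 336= -189*z^2 + 210*z + 336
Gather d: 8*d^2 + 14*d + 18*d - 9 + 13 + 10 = 8*d^2 + 32*d + 14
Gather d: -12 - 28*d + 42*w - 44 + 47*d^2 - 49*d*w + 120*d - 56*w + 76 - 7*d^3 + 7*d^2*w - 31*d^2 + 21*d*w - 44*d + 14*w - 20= -7*d^3 + d^2*(7*w + 16) + d*(48 - 28*w)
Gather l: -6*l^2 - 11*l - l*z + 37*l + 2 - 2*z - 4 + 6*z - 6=-6*l^2 + l*(26 - z) + 4*z - 8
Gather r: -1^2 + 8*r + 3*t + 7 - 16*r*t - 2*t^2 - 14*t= r*(8 - 16*t) - 2*t^2 - 11*t + 6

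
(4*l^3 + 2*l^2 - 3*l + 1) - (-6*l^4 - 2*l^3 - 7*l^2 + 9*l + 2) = 6*l^4 + 6*l^3 + 9*l^2 - 12*l - 1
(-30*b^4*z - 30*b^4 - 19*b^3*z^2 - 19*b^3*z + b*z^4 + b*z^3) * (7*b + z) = -210*b^5*z - 210*b^5 - 163*b^4*z^2 - 163*b^4*z - 19*b^3*z^3 - 19*b^3*z^2 + 7*b^2*z^4 + 7*b^2*z^3 + b*z^5 + b*z^4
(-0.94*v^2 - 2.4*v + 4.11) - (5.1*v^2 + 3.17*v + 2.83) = -6.04*v^2 - 5.57*v + 1.28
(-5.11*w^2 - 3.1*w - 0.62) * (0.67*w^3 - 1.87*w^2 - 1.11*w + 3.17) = -3.4237*w^5 + 7.4787*w^4 + 11.0537*w^3 - 11.5983*w^2 - 9.1388*w - 1.9654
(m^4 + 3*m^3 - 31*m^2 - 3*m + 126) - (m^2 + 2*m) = m^4 + 3*m^3 - 32*m^2 - 5*m + 126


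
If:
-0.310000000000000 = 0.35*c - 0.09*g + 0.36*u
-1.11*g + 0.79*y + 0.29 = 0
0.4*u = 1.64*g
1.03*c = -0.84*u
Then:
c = 4.81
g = -1.44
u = -5.89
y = -2.39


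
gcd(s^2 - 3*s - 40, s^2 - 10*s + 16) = s - 8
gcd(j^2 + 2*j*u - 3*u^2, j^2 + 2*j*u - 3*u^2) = -j^2 - 2*j*u + 3*u^2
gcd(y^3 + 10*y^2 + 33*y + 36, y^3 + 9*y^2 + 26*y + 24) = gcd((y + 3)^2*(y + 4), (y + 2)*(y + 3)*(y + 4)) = y^2 + 7*y + 12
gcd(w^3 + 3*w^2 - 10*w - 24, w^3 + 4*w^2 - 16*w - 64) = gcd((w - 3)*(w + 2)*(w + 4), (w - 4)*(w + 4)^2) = w + 4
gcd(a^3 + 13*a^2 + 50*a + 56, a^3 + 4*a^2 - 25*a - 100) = a + 4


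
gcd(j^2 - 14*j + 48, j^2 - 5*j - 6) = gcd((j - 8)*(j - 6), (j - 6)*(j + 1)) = j - 6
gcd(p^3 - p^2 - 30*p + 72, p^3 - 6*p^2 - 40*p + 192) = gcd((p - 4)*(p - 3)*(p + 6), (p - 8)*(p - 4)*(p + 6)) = p^2 + 2*p - 24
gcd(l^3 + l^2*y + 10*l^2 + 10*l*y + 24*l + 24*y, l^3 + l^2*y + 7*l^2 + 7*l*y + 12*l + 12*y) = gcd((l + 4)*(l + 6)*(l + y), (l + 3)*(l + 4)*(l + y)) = l^2 + l*y + 4*l + 4*y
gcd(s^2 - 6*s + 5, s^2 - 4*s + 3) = s - 1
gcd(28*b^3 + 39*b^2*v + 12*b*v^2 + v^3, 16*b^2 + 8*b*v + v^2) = 4*b + v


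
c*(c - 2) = c^2 - 2*c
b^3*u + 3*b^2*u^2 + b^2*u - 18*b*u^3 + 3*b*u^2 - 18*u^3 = (b - 3*u)*(b + 6*u)*(b*u + u)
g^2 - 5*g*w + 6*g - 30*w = (g + 6)*(g - 5*w)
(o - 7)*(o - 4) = o^2 - 11*o + 28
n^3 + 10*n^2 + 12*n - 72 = (n - 2)*(n + 6)^2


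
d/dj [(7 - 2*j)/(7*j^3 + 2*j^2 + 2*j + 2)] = (28*j^3 - 143*j^2 - 28*j - 18)/(49*j^6 + 28*j^5 + 32*j^4 + 36*j^3 + 12*j^2 + 8*j + 4)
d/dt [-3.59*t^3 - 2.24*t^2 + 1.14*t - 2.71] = -10.77*t^2 - 4.48*t + 1.14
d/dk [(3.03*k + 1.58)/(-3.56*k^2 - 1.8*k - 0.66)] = (10.7868*k^2 + 11.2496*k + 0.8442)/(12.6736*k^4 + 12.816*k^3 + 7.9392*k^2 + 2.376*k + 0.4356)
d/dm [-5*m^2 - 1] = -10*m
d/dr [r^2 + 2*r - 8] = 2*r + 2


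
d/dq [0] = 0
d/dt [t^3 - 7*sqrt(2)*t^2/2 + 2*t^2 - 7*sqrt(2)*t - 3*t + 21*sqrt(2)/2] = 3*t^2 - 7*sqrt(2)*t + 4*t - 7*sqrt(2) - 3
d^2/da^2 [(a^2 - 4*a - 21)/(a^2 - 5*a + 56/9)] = 18*(81*a^3 - 6615*a^2 + 31563*a - 38885)/(729*a^6 - 10935*a^5 + 68283*a^4 - 227205*a^3 + 424872*a^2 - 423360*a + 175616)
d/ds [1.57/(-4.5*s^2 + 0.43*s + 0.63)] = (14.13*s - 0.6751)/(-4.5*s^2 + 0.43*s + 0.63)^2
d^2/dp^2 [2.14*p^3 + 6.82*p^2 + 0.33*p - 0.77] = 12.84*p + 13.64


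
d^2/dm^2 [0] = 0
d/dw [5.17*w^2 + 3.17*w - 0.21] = 10.34*w + 3.17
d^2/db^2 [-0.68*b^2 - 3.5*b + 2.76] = -1.36000000000000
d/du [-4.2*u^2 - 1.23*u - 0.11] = -8.4*u - 1.23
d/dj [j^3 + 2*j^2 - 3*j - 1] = 3*j^2 + 4*j - 3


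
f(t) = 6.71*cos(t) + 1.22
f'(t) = -6.71*sin(t)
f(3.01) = -5.43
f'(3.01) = -0.88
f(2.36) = -3.54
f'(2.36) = -4.73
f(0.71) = 6.31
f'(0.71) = -4.37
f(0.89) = 5.44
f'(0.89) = -5.21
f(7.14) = 5.61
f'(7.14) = -5.07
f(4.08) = -2.75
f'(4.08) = 5.41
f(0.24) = 7.74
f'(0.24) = -1.59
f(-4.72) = 1.27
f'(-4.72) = -6.71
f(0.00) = 7.93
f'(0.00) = 0.00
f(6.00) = 7.66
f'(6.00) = 1.87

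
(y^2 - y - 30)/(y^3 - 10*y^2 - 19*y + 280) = (y - 6)/(y^2 - 15*y + 56)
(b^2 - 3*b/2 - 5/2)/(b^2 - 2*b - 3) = (b - 5/2)/(b - 3)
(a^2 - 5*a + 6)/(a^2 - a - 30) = (-a^2 + 5*a - 6)/(-a^2 + a + 30)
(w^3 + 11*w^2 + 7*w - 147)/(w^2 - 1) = (w^3 + 11*w^2 + 7*w - 147)/(w^2 - 1)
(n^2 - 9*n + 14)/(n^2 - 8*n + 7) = (n - 2)/(n - 1)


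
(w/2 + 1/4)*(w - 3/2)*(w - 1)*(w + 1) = w^4/2 - w^3/2 - 7*w^2/8 + w/2 + 3/8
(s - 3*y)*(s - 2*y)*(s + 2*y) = s^3 - 3*s^2*y - 4*s*y^2 + 12*y^3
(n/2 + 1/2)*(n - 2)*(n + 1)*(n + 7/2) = n^4/2 + 7*n^3/4 - 3*n^2/2 - 25*n/4 - 7/2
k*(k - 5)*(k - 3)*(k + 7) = k^4 - k^3 - 41*k^2 + 105*k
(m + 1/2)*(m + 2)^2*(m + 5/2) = m^4 + 7*m^3 + 69*m^2/4 + 17*m + 5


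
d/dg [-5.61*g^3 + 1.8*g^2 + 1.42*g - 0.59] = -16.83*g^2 + 3.6*g + 1.42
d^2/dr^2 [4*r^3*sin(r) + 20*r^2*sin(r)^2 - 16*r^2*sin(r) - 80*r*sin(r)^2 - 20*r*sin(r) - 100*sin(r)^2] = -4*r^3*sin(r) + 16*r^2*sin(r) + 24*r^2*cos(r) + 40*r^2*cos(2*r) + 44*r*sin(r) + 80*r*sin(2*r) - 64*r*cos(r) - 160*r*cos(2*r) - 32*sin(r) - 160*sin(2*r) - 40*cos(r) - 220*cos(2*r) + 20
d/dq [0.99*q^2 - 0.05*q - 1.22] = 1.98*q - 0.05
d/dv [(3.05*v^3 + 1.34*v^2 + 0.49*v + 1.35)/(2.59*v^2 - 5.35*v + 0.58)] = (7.8995*v^4 - 32.635*v^3 - 3.1311*v^2 - 5.4386*v + 7.5067)/(6.7081*v^4 - 27.713*v^3 + 31.6269*v^2 - 6.206*v + 0.3364)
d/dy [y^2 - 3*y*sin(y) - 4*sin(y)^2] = -3*y*cos(y) + 2*y - 3*sin(y) - 4*sin(2*y)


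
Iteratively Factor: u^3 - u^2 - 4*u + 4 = (u - 1)*(u^2 - 4) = (u - 1)*(u + 2)*(u - 2)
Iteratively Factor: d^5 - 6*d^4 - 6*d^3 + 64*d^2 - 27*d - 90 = (d - 5)*(d^4 - d^3 - 11*d^2 + 9*d + 18) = (d - 5)*(d - 3)*(d^3 + 2*d^2 - 5*d - 6) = (d - 5)*(d - 3)*(d + 3)*(d^2 - d - 2) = (d - 5)*(d - 3)*(d + 1)*(d + 3)*(d - 2)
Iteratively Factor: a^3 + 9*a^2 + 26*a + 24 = (a + 4)*(a^2 + 5*a + 6) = (a + 3)*(a + 4)*(a + 2)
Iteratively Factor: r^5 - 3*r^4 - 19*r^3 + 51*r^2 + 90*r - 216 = (r + 3)*(r^4 - 6*r^3 - r^2 + 54*r - 72) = (r + 3)^2*(r^3 - 9*r^2 + 26*r - 24) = (r - 2)*(r + 3)^2*(r^2 - 7*r + 12) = (r - 4)*(r - 2)*(r + 3)^2*(r - 3)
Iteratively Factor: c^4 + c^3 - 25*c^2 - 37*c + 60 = (c + 4)*(c^3 - 3*c^2 - 13*c + 15) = (c - 5)*(c + 4)*(c^2 + 2*c - 3) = (c - 5)*(c + 3)*(c + 4)*(c - 1)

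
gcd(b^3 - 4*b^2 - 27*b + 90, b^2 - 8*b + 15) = b - 3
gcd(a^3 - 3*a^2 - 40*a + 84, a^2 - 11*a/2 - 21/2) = a - 7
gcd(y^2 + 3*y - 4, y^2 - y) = y - 1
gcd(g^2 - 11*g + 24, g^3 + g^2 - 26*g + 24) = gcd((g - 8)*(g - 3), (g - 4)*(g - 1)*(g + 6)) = 1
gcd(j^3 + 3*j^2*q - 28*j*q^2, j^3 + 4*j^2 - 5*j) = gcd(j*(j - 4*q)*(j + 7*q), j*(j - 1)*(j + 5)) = j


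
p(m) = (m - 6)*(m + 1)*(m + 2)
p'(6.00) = 56.00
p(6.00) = 0.00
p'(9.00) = 173.00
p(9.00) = 330.00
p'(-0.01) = -15.94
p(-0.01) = -11.84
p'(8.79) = 163.05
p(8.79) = 294.72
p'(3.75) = 3.69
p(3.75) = -61.45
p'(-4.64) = 76.43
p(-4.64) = -102.25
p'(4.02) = 8.36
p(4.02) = -59.84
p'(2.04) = -15.76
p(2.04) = -48.64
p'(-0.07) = -15.57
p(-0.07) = -10.90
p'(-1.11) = -5.64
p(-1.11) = 0.70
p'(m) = (m - 6)*(m + 1) + (m - 6)*(m + 2) + (m + 1)*(m + 2) = 3*m^2 - 6*m - 16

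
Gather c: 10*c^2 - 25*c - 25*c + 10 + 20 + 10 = 10*c^2 - 50*c + 40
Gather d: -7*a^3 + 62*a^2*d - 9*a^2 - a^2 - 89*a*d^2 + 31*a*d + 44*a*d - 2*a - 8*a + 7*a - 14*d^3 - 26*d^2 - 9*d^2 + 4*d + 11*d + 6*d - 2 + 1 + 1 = -7*a^3 - 10*a^2 - 3*a - 14*d^3 + d^2*(-89*a - 35) + d*(62*a^2 + 75*a + 21)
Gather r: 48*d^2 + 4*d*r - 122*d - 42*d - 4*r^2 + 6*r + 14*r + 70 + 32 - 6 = 48*d^2 - 164*d - 4*r^2 + r*(4*d + 20) + 96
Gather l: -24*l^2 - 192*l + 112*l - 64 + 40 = -24*l^2 - 80*l - 24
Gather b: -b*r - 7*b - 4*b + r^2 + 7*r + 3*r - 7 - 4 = b*(-r - 11) + r^2 + 10*r - 11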